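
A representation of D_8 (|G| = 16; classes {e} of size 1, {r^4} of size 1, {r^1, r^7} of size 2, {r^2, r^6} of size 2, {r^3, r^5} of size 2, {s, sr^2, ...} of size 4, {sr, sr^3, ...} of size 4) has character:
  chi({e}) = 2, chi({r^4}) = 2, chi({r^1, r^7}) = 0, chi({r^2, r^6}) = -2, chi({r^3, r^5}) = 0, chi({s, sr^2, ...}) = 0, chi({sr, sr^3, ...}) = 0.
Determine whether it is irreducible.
Irreducible: <chi, chi> = 1.

Proof sketch: <chi, chi> = (1/|G|) sum_C |C| * |chi(C)|^2 = (1/16)[1*|2|^2 + 1*|2|^2 + 2*|0|^2 + 2*|-2|^2 + 2*|0|^2 + 4*|0|^2 + 4*|0|^2]
  = (1/16)[(4) + (4) + (0) + (8) + (0) + (0) + (0)] = 16/16 = 1.
A character is irreducible iff <chi, chi> = 1, so this representation is irreducible.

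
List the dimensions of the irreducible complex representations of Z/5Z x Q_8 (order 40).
Dimensions: 1, 1, 1, 1, 1, 1, 1, 1, 1, 1, 1, 1, 1, 1, 1, 1, 1, 1, 1, 1, 2, 2, 2, 2, 2

There are 25 irreducibles (= number of conjugacy classes). Their dimensions d_i satisfy sum d_i^2 = |G| = 40: 1 + 1 + 1 + 1 + 1 + 1 + 1 + 1 + 1 + 1 + 1 + 1 + 1 + 1 + 1 + 1 + 1 + 1 + 1 + 1 + 4 + 4 + 4 + 4 + 4 = 40. (For the product with Z/5Z: each of the 5 1-dim characters of Z/5Z tensors with each irrep of Q_8, giving 5 copies of each Q_8-dimension.)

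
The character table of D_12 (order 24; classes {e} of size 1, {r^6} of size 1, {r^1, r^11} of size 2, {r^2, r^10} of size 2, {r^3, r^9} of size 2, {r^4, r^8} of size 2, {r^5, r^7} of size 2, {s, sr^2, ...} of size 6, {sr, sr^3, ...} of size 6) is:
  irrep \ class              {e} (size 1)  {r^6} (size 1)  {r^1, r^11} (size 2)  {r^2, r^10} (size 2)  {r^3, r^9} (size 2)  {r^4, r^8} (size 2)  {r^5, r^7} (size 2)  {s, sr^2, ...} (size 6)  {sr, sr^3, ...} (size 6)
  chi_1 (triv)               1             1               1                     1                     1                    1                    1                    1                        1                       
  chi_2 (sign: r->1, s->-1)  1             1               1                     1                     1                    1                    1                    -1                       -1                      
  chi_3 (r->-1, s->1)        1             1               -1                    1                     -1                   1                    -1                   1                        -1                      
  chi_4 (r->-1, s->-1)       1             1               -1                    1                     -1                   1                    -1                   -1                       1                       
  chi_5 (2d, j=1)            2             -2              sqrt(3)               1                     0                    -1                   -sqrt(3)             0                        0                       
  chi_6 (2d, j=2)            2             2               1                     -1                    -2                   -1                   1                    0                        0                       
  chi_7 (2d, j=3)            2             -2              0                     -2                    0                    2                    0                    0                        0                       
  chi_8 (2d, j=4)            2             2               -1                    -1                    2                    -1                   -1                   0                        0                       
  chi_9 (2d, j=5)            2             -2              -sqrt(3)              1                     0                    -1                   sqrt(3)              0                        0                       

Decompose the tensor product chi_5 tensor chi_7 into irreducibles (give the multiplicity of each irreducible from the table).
chi_5 tensor chi_7 = chi_6 + chi_8 (all other irreducibles have multiplicity 0).

Why: The character of a tensor product is the pointwise product (chi_5 * chi_7)(C) = chi_5(C) * chi_7(C):
  {e}: (2)*(2), {r^6}: (-2)*(-2), {r^1, r^11}: (sqrt(3))*(0), {r^2, r^10}: (1)*(-2), {r^3, r^9}: (0)*(0), {r^4, r^8}: (-1)*(2), {r^5, r^7}: (-sqrt(3))*(0), {s, sr^2, ...}: (0)*(0), {sr, sr^3, ...}: (0)*(0)
so (chi_5 * chi_7) takes values
  {e} -> 4, {r^6} -> 4, {r^1, r^11} -> 0, {r^2, r^10} -> -2, {r^3, r^9} -> 0, {r^4, r^8} -> -2, {r^5, r^7} -> 0, {s, sr^2, ...} -> 0, {sr, sr^3, ...} -> 0.
Now take the inner product of this character with each irreducible chi from the table, <chi_5*chi_7, chi> = (1/24) sum_C |C| (chi_5*chi_7)(C) conj(chi(C)):
  <chi_5*chi_7, chi_1> = (1/24)[1*(4)*conj(1) + 1*(4)*conj(1) + 2*(0)*conj(1) + 2*(-2)*conj(1) + 2*(0)*conj(1) + 2*(-2)*conj(1) + 2*(0)*conj(1) + 6*(0)*conj(1) + 6*(0)*conj(1)]
      = (1/24)[(4) + (4) + (0) + (-4) + (0) + (-4) + (0) + (0) + (0)] = 0/24 = 0
  <chi_5*chi_7, chi_2> = (1/24)[1*(4)*conj(1) + 1*(4)*conj(1) + 2*(0)*conj(1) + 2*(-2)*conj(1) + 2*(0)*conj(1) + 2*(-2)*conj(1) + 2*(0)*conj(1) + 6*(0)*conj(-1) + 6*(0)*conj(-1)]
      = (1/24)[(4) + (4) + (0) + (-4) + (0) + (-4) + (0) + (0) + (0)] = 0/24 = 0
  <chi_5*chi_7, chi_3> = (1/24)[1*(4)*conj(1) + 1*(4)*conj(1) + 2*(0)*conj(-1) + 2*(-2)*conj(1) + 2*(0)*conj(-1) + 2*(-2)*conj(1) + 2*(0)*conj(-1) + 6*(0)*conj(1) + 6*(0)*conj(-1)]
      = (1/24)[(4) + (4) + (0) + (-4) + (0) + (-4) + (0) + (0) + (0)] = 0/24 = 0
  <chi_5*chi_7, chi_4> = (1/24)[1*(4)*conj(1) + 1*(4)*conj(1) + 2*(0)*conj(-1) + 2*(-2)*conj(1) + 2*(0)*conj(-1) + 2*(-2)*conj(1) + 2*(0)*conj(-1) + 6*(0)*conj(-1) + 6*(0)*conj(1)]
      = (1/24)[(4) + (4) + (0) + (-4) + (0) + (-4) + (0) + (0) + (0)] = 0/24 = 0
  <chi_5*chi_7, chi_5> = (1/24)[1*(4)*conj(2) + 1*(4)*conj(-2) + 2*(0)*conj(sqrt(3)) + 2*(-2)*conj(1) + 2*(0)*conj(0) + 2*(-2)*conj(-1) + 2*(0)*conj(-sqrt(3)) + 6*(0)*conj(0) + 6*(0)*conj(0)]
      = (1/24)[(8) + (-8) + (0) + (-4) + (0) + (4) + (0) + (0) + (0)] = 0/24 = 0
  <chi_5*chi_7, chi_6> = (1/24)[1*(4)*conj(2) + 1*(4)*conj(2) + 2*(0)*conj(1) + 2*(-2)*conj(-1) + 2*(0)*conj(-2) + 2*(-2)*conj(-1) + 2*(0)*conj(1) + 6*(0)*conj(0) + 6*(0)*conj(0)]
      = (1/24)[(8) + (8) + (0) + (4) + (0) + (4) + (0) + (0) + (0)] = 24/24 = 1
  <chi_5*chi_7, chi_7> = (1/24)[1*(4)*conj(2) + 1*(4)*conj(-2) + 2*(0)*conj(0) + 2*(-2)*conj(-2) + 2*(0)*conj(0) + 2*(-2)*conj(2) + 2*(0)*conj(0) + 6*(0)*conj(0) + 6*(0)*conj(0)]
      = (1/24)[(8) + (-8) + (0) + (8) + (0) + (-8) + (0) + (0) + (0)] = 0/24 = 0
  <chi_5*chi_7, chi_8> = (1/24)[1*(4)*conj(2) + 1*(4)*conj(2) + 2*(0)*conj(-1) + 2*(-2)*conj(-1) + 2*(0)*conj(2) + 2*(-2)*conj(-1) + 2*(0)*conj(-1) + 6*(0)*conj(0) + 6*(0)*conj(0)]
      = (1/24)[(8) + (8) + (0) + (4) + (0) + (4) + (0) + (0) + (0)] = 24/24 = 1
  <chi_5*chi_7, chi_9> = (1/24)[1*(4)*conj(2) + 1*(4)*conj(-2) + 2*(0)*conj(-sqrt(3)) + 2*(-2)*conj(1) + 2*(0)*conj(0) + 2*(-2)*conj(-1) + 2*(0)*conj(sqrt(3)) + 6*(0)*conj(0) + 6*(0)*conj(0)]
      = (1/24)[(8) + (-8) + (0) + (-4) + (0) + (4) + (0) + (0) + (0)] = 0/24 = 0
Hence the multiplicities are chi_6: 1, chi_8: 1. Dimension check: dim(chi_5)*dim(chi_7) = 2*2 = 4 and sum (mult * dim) = 1*2 + 1*2 = 4.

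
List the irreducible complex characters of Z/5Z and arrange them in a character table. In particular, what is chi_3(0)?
Character table of Z/5Z (irreps indexed chi_0,...,chi_4 with chi_k(m) = zeta_5^(k*m), zeta_5 = exp(2*pi*i/5)):
  irrep \ class  {0} (size 1)  {1} (size 1)    {2} (size 1)    {3} (size 1)    {4} (size 1)  
  chi_0          1             1               1               1               1             
  chi_1          1             exp(2*I*pi/5)   exp(4*I*pi/5)   exp(-4*I*pi/5)  exp(-2*I*pi/5)
  chi_2          1             exp(4*I*pi/5)   exp(-2*I*pi/5)  exp(2*I*pi/5)   exp(-4*I*pi/5)
  chi_3          1             exp(-4*I*pi/5)  exp(2*I*pi/5)   exp(-2*I*pi/5)  exp(4*I*pi/5) 
  chi_4          1             exp(-2*I*pi/5)  exp(-4*I*pi/5)  exp(4*I*pi/5)   exp(2*I*pi/5) 

Spot check: chi_3(0) = zeta_5^(3*0) = zeta_5^0 = 1.

Derivation: Z/5Z is abelian, so all 5 irreducible complex representations are 1-dimensional. They are given by chi_k(m) = zeta_5^(k*m) for k = 0,...,4. Row orthogonality: sum_m chi_k(m) conj(chi_l(m)) = 5 * [k = l].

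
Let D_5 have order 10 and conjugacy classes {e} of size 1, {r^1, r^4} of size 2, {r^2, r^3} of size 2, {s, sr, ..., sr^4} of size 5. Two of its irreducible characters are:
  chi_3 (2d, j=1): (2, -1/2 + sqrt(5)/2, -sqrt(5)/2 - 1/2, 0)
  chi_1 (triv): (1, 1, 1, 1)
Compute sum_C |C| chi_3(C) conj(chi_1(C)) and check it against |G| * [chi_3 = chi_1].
Sum = 0; so <chi_3, chi_1> = 0 (distinct irreducibles are orthogonal).

Working: Compute term by term over conjugacy classes (|C| * chi_3(C) * conj(chi_1(C))):
  1*(2)*conj(1) + 2*(-1/2 + sqrt(5)/2)*conj(1) + 2*(-sqrt(5)/2 - 1/2)*conj(1) + 5*(0)*conj(1)
  = (2) + (-1 + sqrt(5)) + (-sqrt(5) - 1) + (0)
  = 0.
Dividing by |G| = 10 gives 0/10 = 0, matching the row-orthogonality relation <chi_3, chi_1> = [chi_3 = chi_1].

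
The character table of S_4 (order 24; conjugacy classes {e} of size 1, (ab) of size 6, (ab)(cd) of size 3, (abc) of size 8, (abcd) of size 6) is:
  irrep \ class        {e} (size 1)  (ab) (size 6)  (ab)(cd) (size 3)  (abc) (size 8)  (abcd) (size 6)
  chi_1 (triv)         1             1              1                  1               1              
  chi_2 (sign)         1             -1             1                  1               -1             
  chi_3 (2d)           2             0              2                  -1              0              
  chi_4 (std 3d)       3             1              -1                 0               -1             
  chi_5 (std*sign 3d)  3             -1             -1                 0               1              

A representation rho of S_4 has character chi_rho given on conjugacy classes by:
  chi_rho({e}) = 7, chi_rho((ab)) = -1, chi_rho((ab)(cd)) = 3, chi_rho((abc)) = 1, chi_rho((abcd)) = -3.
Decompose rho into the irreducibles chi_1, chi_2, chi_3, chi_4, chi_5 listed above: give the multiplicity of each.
Multiplicities: chi_1: 0, chi_2: 2, chi_3: 1, chi_4: 1, chi_5: 0.

Derivation: Use <chi_rho, chi> = (1/|G|) sum_C |C| * chi_rho(C) * conj(chi(C)) with |G| = 24 for each irreducible chi in the table:
  <chi_rho, chi_1> = (1/24)[1*(7)*conj(1) + 6*(-1)*conj(1) + 3*(3)*conj(1) + 8*(1)*conj(1) + 6*(-3)*conj(1)]
      = (1/24)[(7) + (-6) + (9) + (8) + (-18)] = 0/24 = 0
  <chi_rho, chi_2> = (1/24)[1*(7)*conj(1) + 6*(-1)*conj(-1) + 3*(3)*conj(1) + 8*(1)*conj(1) + 6*(-3)*conj(-1)]
      = (1/24)[(7) + (6) + (9) + (8) + (18)] = 48/24 = 2
  <chi_rho, chi_3> = (1/24)[1*(7)*conj(2) + 6*(-1)*conj(0) + 3*(3)*conj(2) + 8*(1)*conj(-1) + 6*(-3)*conj(0)]
      = (1/24)[(14) + (0) + (18) + (-8) + (0)] = 24/24 = 1
  <chi_rho, chi_4> = (1/24)[1*(7)*conj(3) + 6*(-1)*conj(1) + 3*(3)*conj(-1) + 8*(1)*conj(0) + 6*(-3)*conj(-1)]
      = (1/24)[(21) + (-6) + (-9) + (0) + (18)] = 24/24 = 1
  <chi_rho, chi_5> = (1/24)[1*(7)*conj(3) + 6*(-1)*conj(-1) + 3*(3)*conj(-1) + 8*(1)*conj(0) + 6*(-3)*conj(1)]
      = (1/24)[(21) + (6) + (-9) + (0) + (-18)] = 0/24 = 0
Dimension check: dim(rho) = sum (mult * dim) = 0*1 + 2*1 + 1*2 + 1*3 + 0*3 = 7 = chi_rho(e) = 7.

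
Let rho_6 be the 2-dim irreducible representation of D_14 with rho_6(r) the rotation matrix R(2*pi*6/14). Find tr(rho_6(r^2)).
chi_{rho_6}(r^2) = 2*cos(2*pi*6*2/14) = 2*cos(2*pi/7)

Solution. rho_6(r^2) is rotation by angle 2*pi*6*2/14, whose trace is 2*cos(2*pi*6*2/14) = 2*cos(2*pi/7).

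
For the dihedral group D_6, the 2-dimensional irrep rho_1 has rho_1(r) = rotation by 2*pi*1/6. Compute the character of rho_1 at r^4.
chi_{rho_1}(r^4) = 2*cos(2*pi*1*4/6) = -1

rho_1(r^4) is rotation by angle 2*pi*1*4/6, whose trace is 2*cos(2*pi*1*4/6) = -1.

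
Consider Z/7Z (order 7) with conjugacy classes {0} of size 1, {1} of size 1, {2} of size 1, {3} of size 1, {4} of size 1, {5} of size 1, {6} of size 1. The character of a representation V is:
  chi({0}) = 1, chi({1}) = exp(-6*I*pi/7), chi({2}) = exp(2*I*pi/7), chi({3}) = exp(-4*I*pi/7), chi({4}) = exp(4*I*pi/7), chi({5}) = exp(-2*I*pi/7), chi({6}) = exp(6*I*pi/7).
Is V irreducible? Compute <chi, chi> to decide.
Irreducible: <chi, chi> = 1.

Justification: <chi, chi> = (1/|G|) sum_C |C| * |chi(C)|^2 = (1/7)[1*|1|^2 + 1*|exp(-6*I*pi/7)|^2 + 1*|exp(2*I*pi/7)|^2 + 1*|exp(-4*I*pi/7)|^2 + 1*|exp(4*I*pi/7)|^2 + 1*|exp(-2*I*pi/7)|^2 + 1*|exp(6*I*pi/7)|^2]
  = (1/7)[(1) + (1) + (1) + (1) + (1) + (1) + (1)] = 7/7 = 1.
(Exp terms are combined using exp(i*s)*conj(exp(i*t)) = exp(i*(s-t)), and sums of them are collapsed using the identity that for every m > 1 the m distinct m-th roots of unity sum to 0, e.g. 1 + exp(2*I*pi/3) + exp(-2*I*pi/3) = 0.)
A character is irreducible iff <chi, chi> = 1, so this representation is irreducible.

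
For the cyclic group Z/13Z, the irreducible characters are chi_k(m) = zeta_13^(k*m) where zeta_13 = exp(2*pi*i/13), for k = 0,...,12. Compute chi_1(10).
chi_1(10) = zeta_13^10 = exp(-6*I*pi/13)

Justification: chi_1(10) = zeta_13^(1*10) = zeta_13^10. Since zeta_13^13 = 1, this equals zeta_13^10 = exp(2*pi*i*10/13) = exp(-6*I*pi/13).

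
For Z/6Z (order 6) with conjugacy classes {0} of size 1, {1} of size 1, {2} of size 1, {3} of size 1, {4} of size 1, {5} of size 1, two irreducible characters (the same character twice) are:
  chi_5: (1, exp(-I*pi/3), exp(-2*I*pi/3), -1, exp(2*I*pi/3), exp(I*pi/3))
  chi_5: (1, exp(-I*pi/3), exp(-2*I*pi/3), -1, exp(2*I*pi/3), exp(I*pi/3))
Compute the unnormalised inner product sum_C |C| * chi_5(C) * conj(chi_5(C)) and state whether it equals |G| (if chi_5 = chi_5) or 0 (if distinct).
Sum = 6 = |G| = 6; so <chi_5, chi_5> = 1 (norm-1 confirms irreducibility).

Justification: Compute term by term over conjugacy classes (|C| * chi_5(C) * conj(chi_5(C))):
  1*(1)*conj(1) + 1*(exp(-I*pi/3))*conj(exp(-I*pi/3)) + 1*(exp(-2*I*pi/3))*conj(exp(-2*I*pi/3)) + 1*(-1)*conj(-1) + 1*(exp(2*I*pi/3))*conj(exp(2*I*pi/3)) + 1*(exp(I*pi/3))*conj(exp(I*pi/3))
  = (1) + (1) + (1) + (1) + (1) + (1)
  = 6.
(Exp terms are combined using exp(i*s)*conj(exp(i*t)) = exp(i*(s-t)), and sums of them are collapsed using the identity that for every m > 1 the m distinct m-th roots of unity sum to 0, e.g. 1 + exp(2*I*pi/3) + exp(-2*I*pi/3) = 0.)
Dividing by |G| = 6 gives 6/6 = 1, matching the row-orthogonality relation <chi_5, chi_5> = [chi_5 = chi_5].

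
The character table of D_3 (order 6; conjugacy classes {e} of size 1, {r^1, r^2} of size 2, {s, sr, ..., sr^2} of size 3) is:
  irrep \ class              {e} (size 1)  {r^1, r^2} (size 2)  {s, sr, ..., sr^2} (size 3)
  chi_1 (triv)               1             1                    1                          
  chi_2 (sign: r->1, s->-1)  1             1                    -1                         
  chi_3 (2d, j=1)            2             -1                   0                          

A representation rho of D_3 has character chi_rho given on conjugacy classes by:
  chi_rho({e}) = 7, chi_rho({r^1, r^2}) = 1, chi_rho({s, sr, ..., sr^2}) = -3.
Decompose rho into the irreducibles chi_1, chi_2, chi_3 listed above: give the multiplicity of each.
Multiplicities: chi_1: 0, chi_2: 3, chi_3: 2.

Proof sketch: Use <chi_rho, chi> = (1/|G|) sum_C |C| * chi_rho(C) * conj(chi(C)) with |G| = 6 for each irreducible chi in the table:
  <chi_rho, chi_1> = (1/6)[1*(7)*conj(1) + 2*(1)*conj(1) + 3*(-3)*conj(1)]
      = (1/6)[(7) + (2) + (-9)] = 0/6 = 0
  <chi_rho, chi_2> = (1/6)[1*(7)*conj(1) + 2*(1)*conj(1) + 3*(-3)*conj(-1)]
      = (1/6)[(7) + (2) + (9)] = 18/6 = 3
  <chi_rho, chi_3> = (1/6)[1*(7)*conj(2) + 2*(1)*conj(-1) + 3*(-3)*conj(0)]
      = (1/6)[(14) + (-2) + (0)] = 12/6 = 2
Dimension check: dim(rho) = sum (mult * dim) = 0*1 + 3*1 + 2*2 = 7 = chi_rho(e) = 7.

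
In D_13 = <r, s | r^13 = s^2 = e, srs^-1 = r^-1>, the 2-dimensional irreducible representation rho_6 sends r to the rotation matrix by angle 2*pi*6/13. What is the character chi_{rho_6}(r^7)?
chi_{rho_6}(r^7) = 2*cos(2*pi*6*7/13) = 2*cos(84*pi/13)

rho_6(r^7) is rotation by angle 2*pi*6*7/13, whose trace is 2*cos(2*pi*6*7/13) = 2*cos(84*pi/13).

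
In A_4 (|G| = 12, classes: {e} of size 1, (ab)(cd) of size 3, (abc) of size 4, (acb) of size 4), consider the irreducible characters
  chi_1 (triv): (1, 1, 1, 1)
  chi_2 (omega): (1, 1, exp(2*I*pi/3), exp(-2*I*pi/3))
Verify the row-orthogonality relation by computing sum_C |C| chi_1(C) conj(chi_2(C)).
Sum = 0; so <chi_1, chi_2> = 0 (distinct irreducibles are orthogonal).

Compute term by term over conjugacy classes (|C| * chi_1(C) * conj(chi_2(C))):
  1*(1)*conj(1) + 3*(1)*conj(1) + 4*(1)*conj(exp(2*I*pi/3)) + 4*(1)*conj(exp(-2*I*pi/3))
  = (1) + (3) + (4*exp(-2*I*pi/3)) + (4*exp(2*I*pi/3))
  = 0.
(Exp terms are combined using exp(i*s)*conj(exp(i*t)) = exp(i*(s-t)), and sums of them are collapsed using the identity that for every m > 1 the m distinct m-th roots of unity sum to 0, e.g. 1 + exp(2*I*pi/3) + exp(-2*I*pi/3) = 0.)
Dividing by |G| = 12 gives 0/12 = 0, matching the row-orthogonality relation <chi_1, chi_2> = [chi_1 = chi_2].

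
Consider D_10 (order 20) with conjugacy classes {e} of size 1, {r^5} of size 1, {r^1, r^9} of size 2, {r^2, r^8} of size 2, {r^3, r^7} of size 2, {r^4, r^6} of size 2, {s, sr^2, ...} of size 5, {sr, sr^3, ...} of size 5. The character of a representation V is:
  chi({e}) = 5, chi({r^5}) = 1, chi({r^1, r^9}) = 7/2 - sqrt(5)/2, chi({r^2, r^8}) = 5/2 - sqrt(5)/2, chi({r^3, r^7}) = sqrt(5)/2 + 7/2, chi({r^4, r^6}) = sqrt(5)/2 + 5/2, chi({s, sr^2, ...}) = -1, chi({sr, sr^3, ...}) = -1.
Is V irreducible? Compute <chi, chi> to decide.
Not irreducible (reducible): <chi, chi> = 6 > 1.

Justification: <chi, chi> = (1/|G|) sum_C |C| * |chi(C)|^2 = (1/20)[1*|5|^2 + 1*|1|^2 + 2*|7/2 - sqrt(5)/2|^2 + 2*|5/2 - sqrt(5)/2|^2 + 2*|sqrt(5)/2 + 7/2|^2 + 2*|sqrt(5)/2 + 5/2|^2 + 5*|-1|^2 + 5*|-1|^2]
  = (1/20)[(25) + (1) + (27 - 7*sqrt(5)) + (15 - 5*sqrt(5)) + (7*sqrt(5) + 27) + (5*sqrt(5) + 15) + (5) + (5)] = 120/20 = 6.
A character is irreducible iff <chi, chi> = 1, so this representation is reducible.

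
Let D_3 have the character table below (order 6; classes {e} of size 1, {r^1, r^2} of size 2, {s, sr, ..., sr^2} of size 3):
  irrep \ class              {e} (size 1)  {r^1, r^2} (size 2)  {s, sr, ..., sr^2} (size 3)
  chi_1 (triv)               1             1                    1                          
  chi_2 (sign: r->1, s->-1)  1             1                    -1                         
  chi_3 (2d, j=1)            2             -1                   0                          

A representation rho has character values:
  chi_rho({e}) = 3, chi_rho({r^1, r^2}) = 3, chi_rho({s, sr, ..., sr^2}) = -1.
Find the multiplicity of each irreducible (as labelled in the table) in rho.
Multiplicities: chi_1: 1, chi_2: 2, chi_3: 0.

Details: Use <chi_rho, chi> = (1/|G|) sum_C |C| * chi_rho(C) * conj(chi(C)) with |G| = 6 for each irreducible chi in the table:
  <chi_rho, chi_1> = (1/6)[1*(3)*conj(1) + 2*(3)*conj(1) + 3*(-1)*conj(1)]
      = (1/6)[(3) + (6) + (-3)] = 6/6 = 1
  <chi_rho, chi_2> = (1/6)[1*(3)*conj(1) + 2*(3)*conj(1) + 3*(-1)*conj(-1)]
      = (1/6)[(3) + (6) + (3)] = 12/6 = 2
  <chi_rho, chi_3> = (1/6)[1*(3)*conj(2) + 2*(3)*conj(-1) + 3*(-1)*conj(0)]
      = (1/6)[(6) + (-6) + (0)] = 0/6 = 0
Dimension check: dim(rho) = sum (mult * dim) = 1*1 + 2*1 + 0*2 = 3 = chi_rho(e) = 3.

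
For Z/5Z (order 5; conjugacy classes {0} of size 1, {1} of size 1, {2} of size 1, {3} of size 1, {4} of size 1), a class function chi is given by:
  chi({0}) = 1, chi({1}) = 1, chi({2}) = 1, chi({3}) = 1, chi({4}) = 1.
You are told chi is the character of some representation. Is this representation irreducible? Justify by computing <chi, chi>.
Irreducible: <chi, chi> = 1.

Why: <chi, chi> = (1/|G|) sum_C |C| * |chi(C)|^2 = (1/5)[1*|1|^2 + 1*|1|^2 + 1*|1|^2 + 1*|1|^2 + 1*|1|^2]
  = (1/5)[(1) + (1) + (1) + (1) + (1)] = 5/5 = 1.
(Exp terms are combined using exp(i*s)*conj(exp(i*t)) = exp(i*(s-t)), and sums of them are collapsed using the identity that for every m > 1 the m distinct m-th roots of unity sum to 0, e.g. 1 + exp(2*I*pi/3) + exp(-2*I*pi/3) = 0.)
A character is irreducible iff <chi, chi> = 1, so this representation is irreducible.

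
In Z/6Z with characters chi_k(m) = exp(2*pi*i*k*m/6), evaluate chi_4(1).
chi_4(1) = zeta_6^4 = exp(-2*I*pi/3)

Justification: chi_4(1) = zeta_6^(4*1) = zeta_6^4. Since zeta_6^6 = 1, this equals zeta_6^4 = exp(2*pi*i*4/6) = exp(-2*I*pi/3).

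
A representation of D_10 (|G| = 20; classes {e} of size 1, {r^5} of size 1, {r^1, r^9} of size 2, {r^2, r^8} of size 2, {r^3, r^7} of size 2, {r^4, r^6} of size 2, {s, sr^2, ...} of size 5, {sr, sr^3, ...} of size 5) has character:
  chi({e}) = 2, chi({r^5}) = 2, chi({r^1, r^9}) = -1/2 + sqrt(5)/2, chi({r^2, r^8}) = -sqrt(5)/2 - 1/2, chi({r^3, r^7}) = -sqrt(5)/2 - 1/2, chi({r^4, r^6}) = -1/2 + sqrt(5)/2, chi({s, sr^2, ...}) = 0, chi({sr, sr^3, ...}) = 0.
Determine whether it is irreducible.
Irreducible: <chi, chi> = 1.

Proof sketch: <chi, chi> = (1/|G|) sum_C |C| * |chi(C)|^2 = (1/20)[1*|2|^2 + 1*|2|^2 + 2*|-1/2 + sqrt(5)/2|^2 + 2*|-sqrt(5)/2 - 1/2|^2 + 2*|-sqrt(5)/2 - 1/2|^2 + 2*|-1/2 + sqrt(5)/2|^2 + 5*|0|^2 + 5*|0|^2]
  = (1/20)[(4) + (4) + (3 - sqrt(5)) + (sqrt(5) + 3) + (sqrt(5) + 3) + (3 - sqrt(5)) + (0) + (0)] = 20/20 = 1.
A character is irreducible iff <chi, chi> = 1, so this representation is irreducible.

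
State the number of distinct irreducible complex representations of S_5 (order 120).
7

Reasoning: The number of irreducible complex representations of a finite group equals its number of conjugacy classes. Conjugacy classes in S_5 correspond to cycle types, i.e. partitions of 5; there are p(5) = 7 of them, so S_5 (order 120) has exactly 7 irreducible complex representations.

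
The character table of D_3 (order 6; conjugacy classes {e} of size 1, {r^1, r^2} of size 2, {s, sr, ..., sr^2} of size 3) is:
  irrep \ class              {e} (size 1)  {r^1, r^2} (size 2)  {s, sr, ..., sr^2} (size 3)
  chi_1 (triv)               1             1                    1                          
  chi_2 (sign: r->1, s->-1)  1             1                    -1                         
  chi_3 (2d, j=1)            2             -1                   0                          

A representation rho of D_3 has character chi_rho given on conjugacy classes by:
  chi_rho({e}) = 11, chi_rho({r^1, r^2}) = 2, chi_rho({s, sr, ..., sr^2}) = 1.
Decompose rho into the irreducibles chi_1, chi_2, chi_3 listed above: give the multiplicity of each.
Multiplicities: chi_1: 3, chi_2: 2, chi_3: 3.

Working: Use <chi_rho, chi> = (1/|G|) sum_C |C| * chi_rho(C) * conj(chi(C)) with |G| = 6 for each irreducible chi in the table:
  <chi_rho, chi_1> = (1/6)[1*(11)*conj(1) + 2*(2)*conj(1) + 3*(1)*conj(1)]
      = (1/6)[(11) + (4) + (3)] = 18/6 = 3
  <chi_rho, chi_2> = (1/6)[1*(11)*conj(1) + 2*(2)*conj(1) + 3*(1)*conj(-1)]
      = (1/6)[(11) + (4) + (-3)] = 12/6 = 2
  <chi_rho, chi_3> = (1/6)[1*(11)*conj(2) + 2*(2)*conj(-1) + 3*(1)*conj(0)]
      = (1/6)[(22) + (-4) + (0)] = 18/6 = 3
Dimension check: dim(rho) = sum (mult * dim) = 3*1 + 2*1 + 3*2 = 11 = chi_rho(e) = 11.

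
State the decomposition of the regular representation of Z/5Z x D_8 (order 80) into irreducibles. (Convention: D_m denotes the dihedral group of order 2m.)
Each irreducible V_i of dimension d_i appears with multiplicity d_i, i.e. rho_reg = (direct sum over all irreducibles V_i) d_i V_i. The irreducible dimensions for Z/5Z x D_8 are 1, 1, 1, 1, 1, 1, 1, 1, 1, 1, 1, 1, 1, 1, 1, 1, 1, 1, 1, 1, 2, 2, 2, 2, 2, 2, 2, 2, 2, 2, 2, 2, 2, 2, 2: 20 irreducibles of dimension 1, each with multiplicity 1; 15 irreducibles of dimension 2, each with multiplicity 2. Total dimension 20*1*1 + 15*2*2 = 80 = |G|.

Why: General theorem: in the regular representation of a finite group G, each irreducible appears with multiplicity equal to its dimension. Check: dim(rho_reg) = sum d_i^2 = 1 + 1 + 1 + 1 + 1 + 1 + 1 + 1 + 1 + 1 + 1 + 1 + 1 + 1 + 1 + 1 + 1 + 1 + 1 + 1 + 4 + 4 + 4 + 4 + 4 + 4 + 4 + 4 + 4 + 4 + 4 + 4 + 4 + 4 + 4 = 80 = |G|.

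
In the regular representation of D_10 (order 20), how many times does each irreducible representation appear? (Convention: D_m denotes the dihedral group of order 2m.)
Each irreducible V_i of dimension d_i appears with multiplicity d_i, i.e. rho_reg = (direct sum over all irreducibles V_i) d_i V_i. The irreducible dimensions for D_10 are 1, 1, 1, 1, 2, 2, 2, 2: 4 irreducibles of dimension 1, each with multiplicity 1; 4 irreducibles of dimension 2, each with multiplicity 2. Total dimension 4*1*1 + 4*2*2 = 20 = |G|.

Details: General theorem: in the regular representation of a finite group G, each irreducible appears with multiplicity equal to its dimension. Check: dim(rho_reg) = sum d_i^2 = 1 + 1 + 1 + 1 + 4 + 4 + 4 + 4 = 20 = |G|.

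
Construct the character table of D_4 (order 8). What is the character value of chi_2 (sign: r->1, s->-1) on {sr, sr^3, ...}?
Conjugacy classes: {e} of size 1, {r^2} of size 1, {r^1, r^3} of size 2, {s, sr^2, ...} of size 2, {sr, sr^3, ...} of size 2.
Character table:
  irrep \ class              {e} (size 1)  {r^2} (size 1)  {r^1, r^3} (size 2)  {s, sr^2, ...} (size 2)  {sr, sr^3, ...} (size 2)
  chi_1 (triv)               1             1               1                    1                        1                       
  chi_2 (sign: r->1, s->-1)  1             1               1                    -1                       -1                      
  chi_3 (r->-1, s->1)        1             1               -1                   1                        -1                      
  chi_4 (r->-1, s->-1)       1             1               -1                   -1                       1                       
  chi_5 (2d, j=1)            2             -2              0                    0                        0                       

Spot check: chi_2 (sign: r->1, s->-1) on {sr, sr^3, ...} = -1.

Working: D_4 has order 2*4 = 8 with 5 conjugacy classes, hence 5 irreducibles. Sum of squared dims 1 + 1 + 1 + 1 + 4 = 8 = |G|. Linear characters come from the abelianisation; the 2-dimensional irreps have character r^k -> 2*cos(2*pi*j*k/4), reflections -> 0.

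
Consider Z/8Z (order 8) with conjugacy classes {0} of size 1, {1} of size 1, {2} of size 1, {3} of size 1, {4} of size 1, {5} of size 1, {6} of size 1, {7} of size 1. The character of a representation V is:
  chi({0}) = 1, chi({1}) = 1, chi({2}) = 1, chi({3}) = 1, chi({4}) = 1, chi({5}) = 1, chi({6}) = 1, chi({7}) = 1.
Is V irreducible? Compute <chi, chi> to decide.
Irreducible: <chi, chi> = 1.

Justification: <chi, chi> = (1/|G|) sum_C |C| * |chi(C)|^2 = (1/8)[1*|1|^2 + 1*|1|^2 + 1*|1|^2 + 1*|1|^2 + 1*|1|^2 + 1*|1|^2 + 1*|1|^2 + 1*|1|^2]
  = (1/8)[(1) + (1) + (1) + (1) + (1) + (1) + (1) + (1)] = 8/8 = 1.
(Exp terms are combined using exp(i*s)*conj(exp(i*t)) = exp(i*(s-t)), and sums of them are collapsed using the identity that for every m > 1 the m distinct m-th roots of unity sum to 0, e.g. 1 + exp(2*I*pi/3) + exp(-2*I*pi/3) = 0.)
A character is irreducible iff <chi, chi> = 1, so this representation is irreducible.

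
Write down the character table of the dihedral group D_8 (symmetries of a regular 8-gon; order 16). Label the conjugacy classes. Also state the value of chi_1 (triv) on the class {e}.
Conjugacy classes: {e} of size 1, {r^4} of size 1, {r^1, r^7} of size 2, {r^2, r^6} of size 2, {r^3, r^5} of size 2, {s, sr^2, ...} of size 4, {sr, sr^3, ...} of size 4.
Character table:
  irrep \ class              {e} (size 1)  {r^4} (size 1)  {r^1, r^7} (size 2)  {r^2, r^6} (size 2)  {r^3, r^5} (size 2)  {s, sr^2, ...} (size 4)  {sr, sr^3, ...} (size 4)
  chi_1 (triv)               1             1               1                    1                    1                    1                        1                       
  chi_2 (sign: r->1, s->-1)  1             1               1                    1                    1                    -1                       -1                      
  chi_3 (r->-1, s->1)        1             1               -1                   1                    -1                   1                        -1                      
  chi_4 (r->-1, s->-1)       1             1               -1                   1                    -1                   -1                       1                       
  chi_5 (2d, j=1)            2             -2              sqrt(2)              0                    -sqrt(2)             0                        0                       
  chi_6 (2d, j=2)            2             2               0                    -2                   0                    0                        0                       
  chi_7 (2d, j=3)            2             -2              -sqrt(2)             0                    sqrt(2)              0                        0                       

Spot check: chi_1 (triv) on {e} = 1.

Solution. D_8 has order 2*8 = 16 with 7 conjugacy classes, hence 7 irreducibles. Sum of squared dims 1 + 1 + 1 + 1 + 4 + 4 + 4 = 16 = |G|. Linear characters come from the abelianisation; the 2-dimensional irreps have character r^k -> 2*cos(2*pi*j*k/8), reflections -> 0.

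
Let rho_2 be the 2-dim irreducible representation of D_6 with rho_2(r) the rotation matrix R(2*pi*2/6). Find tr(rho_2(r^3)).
chi_{rho_2}(r^3) = 2*cos(2*pi*2*3/6) = 2

Why: rho_2(r^3) is rotation by angle 2*pi*2*3/6, whose trace is 2*cos(2*pi*2*3/6) = 2.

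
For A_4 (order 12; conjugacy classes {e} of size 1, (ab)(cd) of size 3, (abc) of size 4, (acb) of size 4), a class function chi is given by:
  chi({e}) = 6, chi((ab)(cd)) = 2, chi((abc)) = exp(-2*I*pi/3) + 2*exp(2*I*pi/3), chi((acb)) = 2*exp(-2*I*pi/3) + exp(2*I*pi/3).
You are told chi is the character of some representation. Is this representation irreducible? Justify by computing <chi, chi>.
Not irreducible (reducible): <chi, chi> = 6 > 1.

Justification: <chi, chi> = (1/|G|) sum_C |C| * |chi(C)|^2 = (1/12)[1*|6|^2 + 3*|2|^2 + 4*|exp(-2*I*pi/3) + 2*exp(2*I*pi/3)|^2 + 4*|2*exp(-2*I*pi/3) + exp(2*I*pi/3)|^2]
  = (1/12)[(36) + (12) + (12) + (12)] = 72/12 = 6.
(Exp terms are combined using exp(i*s)*conj(exp(i*t)) = exp(i*(s-t)), and sums of them are collapsed using the identity that for every m > 1 the m distinct m-th roots of unity sum to 0, e.g. 1 + exp(2*I*pi/3) + exp(-2*I*pi/3) = 0.)
A character is irreducible iff <chi, chi> = 1, so this representation is reducible.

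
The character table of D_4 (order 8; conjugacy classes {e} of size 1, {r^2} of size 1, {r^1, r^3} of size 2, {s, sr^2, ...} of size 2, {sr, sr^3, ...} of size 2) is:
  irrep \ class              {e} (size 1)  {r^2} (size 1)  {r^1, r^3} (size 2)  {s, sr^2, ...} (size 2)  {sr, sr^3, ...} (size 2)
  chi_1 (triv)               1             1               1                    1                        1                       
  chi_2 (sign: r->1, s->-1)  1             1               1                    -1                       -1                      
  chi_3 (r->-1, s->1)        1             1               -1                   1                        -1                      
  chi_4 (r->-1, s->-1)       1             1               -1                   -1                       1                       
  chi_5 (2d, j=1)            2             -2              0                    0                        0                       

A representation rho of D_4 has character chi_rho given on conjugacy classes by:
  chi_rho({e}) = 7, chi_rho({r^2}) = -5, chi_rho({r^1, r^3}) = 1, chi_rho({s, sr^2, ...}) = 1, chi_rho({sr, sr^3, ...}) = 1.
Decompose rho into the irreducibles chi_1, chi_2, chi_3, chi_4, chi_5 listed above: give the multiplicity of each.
Multiplicities: chi_1: 1, chi_2: 0, chi_3: 0, chi_4: 0, chi_5: 3.

Solution. Use <chi_rho, chi> = (1/|G|) sum_C |C| * chi_rho(C) * conj(chi(C)) with |G| = 8 for each irreducible chi in the table:
  <chi_rho, chi_1> = (1/8)[1*(7)*conj(1) + 1*(-5)*conj(1) + 2*(1)*conj(1) + 2*(1)*conj(1) + 2*(1)*conj(1)]
      = (1/8)[(7) + (-5) + (2) + (2) + (2)] = 8/8 = 1
  <chi_rho, chi_2> = (1/8)[1*(7)*conj(1) + 1*(-5)*conj(1) + 2*(1)*conj(1) + 2*(1)*conj(-1) + 2*(1)*conj(-1)]
      = (1/8)[(7) + (-5) + (2) + (-2) + (-2)] = 0/8 = 0
  <chi_rho, chi_3> = (1/8)[1*(7)*conj(1) + 1*(-5)*conj(1) + 2*(1)*conj(-1) + 2*(1)*conj(1) + 2*(1)*conj(-1)]
      = (1/8)[(7) + (-5) + (-2) + (2) + (-2)] = 0/8 = 0
  <chi_rho, chi_4> = (1/8)[1*(7)*conj(1) + 1*(-5)*conj(1) + 2*(1)*conj(-1) + 2*(1)*conj(-1) + 2*(1)*conj(1)]
      = (1/8)[(7) + (-5) + (-2) + (-2) + (2)] = 0/8 = 0
  <chi_rho, chi_5> = (1/8)[1*(7)*conj(2) + 1*(-5)*conj(-2) + 2*(1)*conj(0) + 2*(1)*conj(0) + 2*(1)*conj(0)]
      = (1/8)[(14) + (10) + (0) + (0) + (0)] = 24/8 = 3
Dimension check: dim(rho) = sum (mult * dim) = 1*1 + 0*1 + 0*1 + 0*1 + 3*2 = 7 = chi_rho(e) = 7.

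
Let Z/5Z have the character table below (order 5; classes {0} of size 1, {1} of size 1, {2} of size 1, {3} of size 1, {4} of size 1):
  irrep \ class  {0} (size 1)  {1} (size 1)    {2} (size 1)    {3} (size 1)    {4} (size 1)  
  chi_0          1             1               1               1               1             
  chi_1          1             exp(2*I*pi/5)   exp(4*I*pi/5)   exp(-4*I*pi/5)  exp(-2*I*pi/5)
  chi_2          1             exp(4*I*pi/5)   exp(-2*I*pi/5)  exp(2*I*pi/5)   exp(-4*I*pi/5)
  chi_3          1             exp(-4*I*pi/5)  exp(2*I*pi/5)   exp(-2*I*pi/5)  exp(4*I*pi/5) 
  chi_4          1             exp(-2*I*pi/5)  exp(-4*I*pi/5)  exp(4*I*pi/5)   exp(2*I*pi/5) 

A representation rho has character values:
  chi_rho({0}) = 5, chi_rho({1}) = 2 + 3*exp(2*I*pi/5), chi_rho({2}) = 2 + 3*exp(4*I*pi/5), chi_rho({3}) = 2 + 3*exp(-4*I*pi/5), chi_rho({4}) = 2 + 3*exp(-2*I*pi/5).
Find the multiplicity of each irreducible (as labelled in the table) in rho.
Multiplicities: chi_0: 2, chi_1: 3, chi_2: 0, chi_3: 0, chi_4: 0.

Explanation: Use <chi_rho, chi> = (1/|G|) sum_C |C| * chi_rho(C) * conj(chi(C)) with |G| = 5 for each irreducible chi in the table:
  <chi_rho, chi_0> = (1/5)[1*(5)*conj(1) + 1*(2 + 3*exp(2*I*pi/5))*conj(1) + 1*(2 + 3*exp(4*I*pi/5))*conj(1) + 1*(2 + 3*exp(-4*I*pi/5))*conj(1) + 1*(2 + 3*exp(-2*I*pi/5))*conj(1)]
      = (1/5)[(5) + (2 + 3*exp(2*I*pi/5)) + (2 + 3*exp(4*I*pi/5)) + (2 + 3*exp(-4*I*pi/5)) + (2 + 3*exp(-2*I*pi/5))] = 10/5 = 2
  <chi_rho, chi_1> = (1/5)[1*(5)*conj(1) + 1*(2 + 3*exp(2*I*pi/5))*conj(exp(2*I*pi/5)) + 1*(2 + 3*exp(4*I*pi/5))*conj(exp(4*I*pi/5)) + 1*(2 + 3*exp(-4*I*pi/5))*conj(exp(-4*I*pi/5)) + 1*(2 + 3*exp(-2*I*pi/5))*conj(exp(-2*I*pi/5))]
      = (1/5)[(5) + (3 + 2*exp(-2*I*pi/5)) + (3 + 2*exp(-4*I*pi/5)) + (3 + 2*exp(4*I*pi/5)) + (3 + 2*exp(2*I*pi/5))] = 15/5 = 3
  <chi_rho, chi_2> = (1/5)[1*(5)*conj(1) + 1*(2 + 3*exp(2*I*pi/5))*conj(exp(4*I*pi/5)) + 1*(2 + 3*exp(4*I*pi/5))*conj(exp(-2*I*pi/5)) + 1*(2 + 3*exp(-4*I*pi/5))*conj(exp(2*I*pi/5)) + 1*(2 + 3*exp(-2*I*pi/5))*conj(exp(-4*I*pi/5))]
      = (1/5)[(5) + (3*exp(-2*I*pi/5) + 2*exp(-4*I*pi/5)) + (3*exp(-4*I*pi/5) + 2*exp(2*I*pi/5)) + (2*exp(-2*I*pi/5) + 3*exp(4*I*pi/5)) + (2*exp(4*I*pi/5) + 3*exp(2*I*pi/5))] = 0/5 = 0
  <chi_rho, chi_3> = (1/5)[1*(5)*conj(1) + 1*(2 + 3*exp(2*I*pi/5))*conj(exp(-4*I*pi/5)) + 1*(2 + 3*exp(4*I*pi/5))*conj(exp(2*I*pi/5)) + 1*(2 + 3*exp(-4*I*pi/5))*conj(exp(-2*I*pi/5)) + 1*(2 + 3*exp(-2*I*pi/5))*conj(exp(4*I*pi/5))]
      = (1/5)[(5) + (3*exp(-4*I*pi/5) + 2*exp(4*I*pi/5)) + (2*exp(-2*I*pi/5) + 3*exp(2*I*pi/5)) + (3*exp(-2*I*pi/5) + 2*exp(2*I*pi/5)) + (2*exp(-4*I*pi/5) + 3*exp(4*I*pi/5))] = 0/5 = 0
  <chi_rho, chi_4> = (1/5)[1*(5)*conj(1) + 1*(2 + 3*exp(2*I*pi/5))*conj(exp(-2*I*pi/5)) + 1*(2 + 3*exp(4*I*pi/5))*conj(exp(-4*I*pi/5)) + 1*(2 + 3*exp(-4*I*pi/5))*conj(exp(4*I*pi/5)) + 1*(2 + 3*exp(-2*I*pi/5))*conj(exp(2*I*pi/5))]
      = (1/5)[(5) + (3*exp(4*I*pi/5) + 2*exp(2*I*pi/5)) + (3*exp(-2*I*pi/5) + 2*exp(4*I*pi/5)) + (2*exp(-4*I*pi/5) + 3*exp(2*I*pi/5)) + (2*exp(-2*I*pi/5) + 3*exp(-4*I*pi/5))] = 0/5 = 0
(Exp terms are combined using exp(i*s)*conj(exp(i*t)) = exp(i*(s-t)), and sums of them are collapsed using the identity that for every m > 1 the m distinct m-th roots of unity sum to 0, e.g. 1 + exp(2*I*pi/3) + exp(-2*I*pi/3) = 0.)
Dimension check: dim(rho) = sum (mult * dim) = 2*1 + 3*1 + 0*1 + 0*1 + 0*1 = 5 = chi_rho(e) = 5.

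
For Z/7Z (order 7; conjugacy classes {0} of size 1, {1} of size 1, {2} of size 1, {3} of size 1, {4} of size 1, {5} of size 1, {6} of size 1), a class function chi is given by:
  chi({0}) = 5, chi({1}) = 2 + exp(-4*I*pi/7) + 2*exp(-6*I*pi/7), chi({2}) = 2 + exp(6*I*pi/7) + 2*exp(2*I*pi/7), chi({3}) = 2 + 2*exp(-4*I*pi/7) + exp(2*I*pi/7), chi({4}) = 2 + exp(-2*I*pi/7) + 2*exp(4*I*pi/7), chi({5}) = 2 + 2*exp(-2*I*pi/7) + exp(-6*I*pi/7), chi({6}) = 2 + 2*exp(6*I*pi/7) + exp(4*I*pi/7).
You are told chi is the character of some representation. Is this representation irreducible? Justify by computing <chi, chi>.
Not irreducible (reducible): <chi, chi> = 9 > 1.

Details: <chi, chi> = (1/|G|) sum_C |C| * |chi(C)|^2 = (1/7)[1*|5|^2 + 1*|2 + exp(-4*I*pi/7) + 2*exp(-6*I*pi/7)|^2 + 1*|2 + exp(6*I*pi/7) + 2*exp(2*I*pi/7)|^2 + 1*|2 + 2*exp(-4*I*pi/7) + exp(2*I*pi/7)|^2 + 1*|2 + exp(-2*I*pi/7) + 2*exp(4*I*pi/7)|^2 + 1*|2 + 2*exp(-2*I*pi/7) + exp(-6*I*pi/7)|^2 + 1*|2 + 2*exp(6*I*pi/7) + exp(4*I*pi/7)|^2]
  = (1/7)[(25) + (9 + 2*exp(-4*I*pi/7) + 4*exp(-6*I*pi/7) + 2*exp(-2*I*pi/7) + 2*exp(2*I*pi/7) + 4*exp(6*I*pi/7) + 2*exp(4*I*pi/7)) + (9 + 4*exp(-2*I*pi/7) + 2*exp(-4*I*pi/7) + 2*exp(-6*I*pi/7) + 2*exp(6*I*pi/7) + 2*exp(4*I*pi/7) + 4*exp(2*I*pi/7)) + (9 + 4*exp(-4*I*pi/7) + 2*exp(-2*I*pi/7) + 2*exp(-6*I*pi/7) + 2*exp(6*I*pi/7) + 2*exp(2*I*pi/7) + 4*exp(4*I*pi/7)) + (9 + 4*exp(-4*I*pi/7) + 2*exp(-2*I*pi/7) + 2*exp(-6*I*pi/7) + 2*exp(6*I*pi/7) + 2*exp(2*I*pi/7) + 4*exp(4*I*pi/7)) + (9 + 4*exp(-2*I*pi/7) + 2*exp(-4*I*pi/7) + 2*exp(-6*I*pi/7) + 2*exp(6*I*pi/7) + 2*exp(4*I*pi/7) + 4*exp(2*I*pi/7)) + (9 + 2*exp(-4*I*pi/7) + 4*exp(-6*I*pi/7) + 2*exp(-2*I*pi/7) + 2*exp(2*I*pi/7) + 4*exp(6*I*pi/7) + 2*exp(4*I*pi/7))] = 63/7 = 9.
(Exp terms are combined using exp(i*s)*conj(exp(i*t)) = exp(i*(s-t)), and sums of them are collapsed using the identity that for every m > 1 the m distinct m-th roots of unity sum to 0, e.g. 1 + exp(2*I*pi/3) + exp(-2*I*pi/3) = 0.)
A character is irreducible iff <chi, chi> = 1, so this representation is reducible.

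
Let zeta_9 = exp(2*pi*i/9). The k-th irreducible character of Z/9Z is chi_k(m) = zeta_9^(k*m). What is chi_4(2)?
chi_4(2) = zeta_9^8 = exp(-2*I*pi/9)

chi_4(2) = zeta_9^(4*2) = zeta_9^8. Since zeta_9^9 = 1, this equals zeta_9^8 = exp(2*pi*i*8/9) = exp(-2*I*pi/9).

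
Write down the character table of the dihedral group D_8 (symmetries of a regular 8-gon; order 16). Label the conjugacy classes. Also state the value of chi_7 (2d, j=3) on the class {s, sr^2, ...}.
Conjugacy classes: {e} of size 1, {r^4} of size 1, {r^1, r^7} of size 2, {r^2, r^6} of size 2, {r^3, r^5} of size 2, {s, sr^2, ...} of size 4, {sr, sr^3, ...} of size 4.
Character table:
  irrep \ class              {e} (size 1)  {r^4} (size 1)  {r^1, r^7} (size 2)  {r^2, r^6} (size 2)  {r^3, r^5} (size 2)  {s, sr^2, ...} (size 4)  {sr, sr^3, ...} (size 4)
  chi_1 (triv)               1             1               1                    1                    1                    1                        1                       
  chi_2 (sign: r->1, s->-1)  1             1               1                    1                    1                    -1                       -1                      
  chi_3 (r->-1, s->1)        1             1               -1                   1                    -1                   1                        -1                      
  chi_4 (r->-1, s->-1)       1             1               -1                   1                    -1                   -1                       1                       
  chi_5 (2d, j=1)            2             -2              sqrt(2)              0                    -sqrt(2)             0                        0                       
  chi_6 (2d, j=2)            2             2               0                    -2                   0                    0                        0                       
  chi_7 (2d, j=3)            2             -2              -sqrt(2)             0                    sqrt(2)              0                        0                       

Spot check: chi_7 (2d, j=3) on {s, sr^2, ...} = 0.

Details: D_8 has order 2*8 = 16 with 7 conjugacy classes, hence 7 irreducibles. Sum of squared dims 1 + 1 + 1 + 1 + 4 + 4 + 4 = 16 = |G|. Linear characters come from the abelianisation; the 2-dimensional irreps have character r^k -> 2*cos(2*pi*j*k/8), reflections -> 0.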